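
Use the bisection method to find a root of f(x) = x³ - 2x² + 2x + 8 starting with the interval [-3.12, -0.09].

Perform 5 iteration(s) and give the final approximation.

f(x) = x³ - 2x² + 2x + 8
Initial interval: [-3.12, -0.09]

Iteration 1:
  c_1 = (-3.120000 + (-0.090000))/2 = -1.605000
  f(c_1) = f(-1.605000) = -4.496570
  f(a) × f(c) ≥ 0, new interval: [-1.605000, -0.090000]
Iteration 2:
  c_2 = (-1.605000 + (-0.090000))/2 = -0.847500
  f(c_2) = f(-0.847500) = 4.259765
  f(a) × f(c) < 0, new interval: [-1.605000, -0.847500]
Iteration 3:
  c_3 = (-1.605000 + (-0.847500))/2 = -1.226250
  f(c_3) = f(-1.226250) = 0.696223
  f(a) × f(c) < 0, new interval: [-1.605000, -1.226250]
Iteration 4:
  c_4 = (-1.605000 + (-1.226250))/2 = -1.415625
  f(c_4) = f(-1.415625) = -1.676142
  f(a) × f(c) ≥ 0, new interval: [-1.415625, -1.226250]
Iteration 5:
  c_5 = (-1.415625 + (-1.226250))/2 = -1.320937
  f(c_5) = f(-1.320937) = -0.436499
  f(a) × f(c) ≥ 0, new interval: [-1.320937, -1.226250]

After 5 iteration(s), the approximation is c_5 = -1.320937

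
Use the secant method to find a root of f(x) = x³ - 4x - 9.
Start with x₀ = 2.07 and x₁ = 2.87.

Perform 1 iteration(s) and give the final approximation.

f(x) = x³ - 4x - 9
x₀ = 2.07, x₁ = 2.87

Secant formula: x_{n+1} = x_n - f(x_n)(x_n - x_{n-1})/(f(x_n) - f(x_{n-1}))

Iteration 1:
  f(2.070000) = -8.410257
  f(2.870000) = 3.159903
  x_2 = 2.870000 - 3.159903×(2.870000 - 2.070000)/(3.159903 - (-8.410257))
       = 2.651514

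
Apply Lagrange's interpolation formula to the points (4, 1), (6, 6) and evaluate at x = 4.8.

Lagrange interpolation formula:
P(x) = Σ yᵢ × Lᵢ(x)
where Lᵢ(x) = Π_{j≠i} (x - xⱼ)/(xᵢ - xⱼ)

L_0(4.8) = (4.8 - 6)/(4 - 6) = 0.600000
L_1(4.8) = (4.8 - 4)/(6 - 4) = 0.400000

P(4.8) = 1×L_0(4.8) + 6×L_1(4.8)
P(4.8) = 3.000000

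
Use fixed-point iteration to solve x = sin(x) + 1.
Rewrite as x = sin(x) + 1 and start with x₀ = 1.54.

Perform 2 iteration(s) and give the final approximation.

Equation: x = sin(x) + 1
Fixed-point form: x = sin(x) + 1
x₀ = 1.54

x_1 = g(1.540000) = 1.999526
x_2 = g(1.999526) = 1.909495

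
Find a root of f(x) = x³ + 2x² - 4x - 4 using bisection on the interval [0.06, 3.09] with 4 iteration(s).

f(x) = x³ + 2x² - 4x - 4
Initial interval: [0.06, 3.09]

Iteration 1:
  c_1 = (0.060000 + 3.090000)/2 = 1.575000
  f(c_1) = f(1.575000) = -1.431766
  f(a) × f(c) ≥ 0, new interval: [1.575000, 3.090000]
Iteration 2:
  c_2 = (1.575000 + 3.090000)/2 = 2.332500
  f(c_2) = f(2.332500) = 10.241210
  f(a) × f(c) < 0, new interval: [1.575000, 2.332500]
Iteration 3:
  c_3 = (1.575000 + 2.332500)/2 = 1.953750
  f(c_3) = f(1.953750) = 3.277014
  f(a) × f(c) < 0, new interval: [1.575000, 1.953750]
Iteration 4:
  c_4 = (1.575000 + 1.953750)/2 = 1.764375
  f(c_4) = f(1.764375) = 0.661071
  f(a) × f(c) < 0, new interval: [1.575000, 1.764375]

After 4 iteration(s), the approximation is c_4 = 1.764375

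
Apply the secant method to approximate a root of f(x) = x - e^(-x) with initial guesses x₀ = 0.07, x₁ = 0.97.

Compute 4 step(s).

f(x) = x - e^(-x)
x₀ = 0.07, x₁ = 0.97

Secant formula: x_{n+1} = x_n - f(x_n)(x_n - x_{n-1})/(f(x_n) - f(x_{n-1}))

Iteration 1:
  f(0.070000) = -0.862394
  f(0.970000) = 0.590917
  x_2 = 0.970000 - 0.590917×(0.970000 - 0.070000)/(0.590917 - (-0.862394))
       = 0.604060
Iteration 2:
  f(0.970000) = 0.590917
  f(0.604060) = 0.057471
  x_3 = 0.604060 - 0.057471×(0.604060 - 0.970000)/(0.057471 - 0.590917)
       = 0.564635
Iteration 3:
  f(0.604060) = 0.057471
  f(0.564635) = -0.003933
  x_4 = 0.564635 - (-0.003933)×(0.564635 - 0.604060)/(-0.003933 - 0.057471)
       = 0.567160
Iteration 4:
  f(0.564635) = -0.003933
  f(0.567160) = 0.000026
  x_5 = 0.567160 - 0.000026×(0.567160 - 0.564635)/(0.000026 - (-0.003933))
       = 0.567143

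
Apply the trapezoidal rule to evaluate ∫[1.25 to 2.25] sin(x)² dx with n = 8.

f(x) = sin(x)²
a = 1.25, b = 2.25, n = 8
h = (b - a)/n = 0.125000

Trapezoidal rule: (h/2)[f(x₀) + 2f(x₁) + 2f(x₂) + ... + f(xₙ)]

x_0 = 1.2500, f(x_0) = 0.900572, coefficient = 1
x_1 = 1.3750, f(x_1) = 0.962151, coefficient = 2
x_2 = 1.5000, f(x_2) = 0.994996, coefficient = 2
x_3 = 1.6250, f(x_3) = 0.997065, coefficient = 2
x_4 = 1.7500, f(x_4) = 0.968228, coefficient = 2
x_5 = 1.8750, f(x_5) = 0.910280, coefficient = 2
x_6 = 2.0000, f(x_6) = 0.826822, coefficient = 2
x_7 = 2.1250, f(x_7) = 0.723044, coefficient = 2
x_8 = 2.2500, f(x_8) = 0.605398, coefficient = 1

I ≈ (0.125000/2) × 14.271141 = 0.891946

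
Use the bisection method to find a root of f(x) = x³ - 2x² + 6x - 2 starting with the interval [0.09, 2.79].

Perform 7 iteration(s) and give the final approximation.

f(x) = x³ - 2x² + 6x - 2
Initial interval: [0.09, 2.79]

Iteration 1:
  c_1 = (0.090000 + 2.790000)/2 = 1.440000
  f(c_1) = f(1.440000) = 5.478784
  f(a) × f(c) < 0, new interval: [0.090000, 1.440000]
Iteration 2:
  c_2 = (0.090000 + 1.440000)/2 = 0.765000
  f(c_2) = f(0.765000) = 1.867247
  f(a) × f(c) < 0, new interval: [0.090000, 0.765000]
Iteration 3:
  c_3 = (0.090000 + 0.765000)/2 = 0.427500
  f(c_3) = f(0.427500) = 0.277616
  f(a) × f(c) < 0, new interval: [0.090000, 0.427500]
Iteration 4:
  c_4 = (0.090000 + 0.427500)/2 = 0.258750
  f(c_4) = f(0.258750) = -0.564079
  f(a) × f(c) ≥ 0, new interval: [0.258750, 0.427500]
Iteration 5:
  c_5 = (0.258750 + 0.427500)/2 = 0.343125
  f(c_5) = f(0.343125) = -0.136322
  f(a) × f(c) ≥ 0, new interval: [0.343125, 0.427500]
Iteration 6:
  c_6 = (0.343125 + 0.427500)/2 = 0.385313
  f(c_6) = f(0.385313) = 0.072149
  f(a) × f(c) < 0, new interval: [0.343125, 0.385313]
Iteration 7:
  c_7 = (0.343125 + 0.385313)/2 = 0.364219
  f(c_7) = f(0.364219) = -0.031683
  f(a) × f(c) ≥ 0, new interval: [0.364219, 0.385313]

After 7 iteration(s), the approximation is c_7 = 0.364219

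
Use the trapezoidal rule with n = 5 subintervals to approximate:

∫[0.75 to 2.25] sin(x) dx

f(x) = sin(x)
a = 0.75, b = 2.25, n = 5
h = (b - a)/n = 0.300000

Trapezoidal rule: (h/2)[f(x₀) + 2f(x₁) + 2f(x₂) + ... + f(xₙ)]

x_0 = 0.7500, f(x_0) = 0.681639, coefficient = 1
x_1 = 1.0500, f(x_1) = 0.867423, coefficient = 2
x_2 = 1.3500, f(x_2) = 0.975723, coefficient = 2
x_3 = 1.6500, f(x_3) = 0.996865, coefficient = 2
x_4 = 1.9500, f(x_4) = 0.928960, coefficient = 2
x_5 = 2.2500, f(x_5) = 0.778073, coefficient = 1

I ≈ (0.300000/2) × 8.997655 = 1.349648
Exact value: 1.359862
Error: 0.010214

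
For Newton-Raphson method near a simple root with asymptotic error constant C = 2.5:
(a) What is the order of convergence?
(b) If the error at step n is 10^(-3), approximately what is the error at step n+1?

(a) Newton-Raphson has quadratic (order 2) convergence near simple roots.
    This means |e_{n+1}| ≈ C|e_n|².

(b) With |e_n| = 10^(-3) and C = 2.5:
    |e_{n+1}| ≈ 2.5 × (10^(-3))² = 2.5 × 10^(-6)

(a) 2 (quadratic); (b) |e_{n+1}| ≈ 2.500e-06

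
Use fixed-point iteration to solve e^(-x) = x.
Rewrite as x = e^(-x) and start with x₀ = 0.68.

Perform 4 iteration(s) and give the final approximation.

Equation: e^(-x) = x
Fixed-point form: x = e^(-x)
x₀ = 0.68

x_1 = g(0.680000) = 0.506617
x_2 = g(0.506617) = 0.602531
x_3 = g(0.602531) = 0.547425
x_4 = g(0.547425) = 0.578438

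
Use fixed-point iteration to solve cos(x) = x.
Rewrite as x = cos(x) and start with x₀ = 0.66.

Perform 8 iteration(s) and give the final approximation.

Equation: cos(x) = x
Fixed-point form: x = cos(x)
x₀ = 0.66

x_1 = g(0.660000) = 0.789992
x_2 = g(0.789992) = 0.703851
x_3 = g(0.703851) = 0.762356
x_4 = g(0.762356) = 0.723211
x_5 = g(0.723211) = 0.749685
x_6 = g(0.749685) = 0.731904
x_7 = g(0.731904) = 0.743903
x_8 = g(0.743903) = 0.735831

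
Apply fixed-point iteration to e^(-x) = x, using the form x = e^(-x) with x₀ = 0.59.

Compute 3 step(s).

Equation: e^(-x) = x
Fixed-point form: x = e^(-x)
x₀ = 0.59

x_1 = g(0.590000) = 0.554327
x_2 = g(0.554327) = 0.574459
x_3 = g(0.574459) = 0.563010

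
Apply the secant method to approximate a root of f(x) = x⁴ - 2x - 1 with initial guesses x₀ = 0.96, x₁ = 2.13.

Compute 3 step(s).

f(x) = x⁴ - 2x - 1
x₀ = 0.96, x₁ = 2.13

Secant formula: x_{n+1} = x_n - f(x_n)(x_n - x_{n-1})/(f(x_n) - f(x_{n-1}))

Iteration 1:
  f(0.960000) = -2.070653
  f(2.130000) = 15.323462
  x_2 = 2.130000 - 15.323462×(2.130000 - 0.960000)/(15.323462 - (-2.070653))
       = 1.099281
Iteration 2:
  f(2.130000) = 15.323462
  f(1.099281) = -1.738287
  x_3 = 1.099281 - (-1.738287)×(1.099281 - 2.130000)/(-1.738287 - 15.323462)
       = 1.204293
Iteration 3:
  f(1.099281) = -1.738287
  f(1.204293) = -1.305155
  x_4 = 1.204293 - (-1.305155)×(1.204293 - 1.099281)/(-1.305155 - (-1.738287))
       = 1.520725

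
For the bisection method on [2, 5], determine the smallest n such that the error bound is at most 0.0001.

We need (b-a)/2^n ≤ 0.0001
(5 - 2)/2^n ≤ 0.0001
3/2^n ≤ 0.0001
2^n ≥ 30000
n ≥ log₂(30000) = 14.87
n ≥ 15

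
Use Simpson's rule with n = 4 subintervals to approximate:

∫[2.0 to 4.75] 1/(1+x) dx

f(x) = 1/(1+x)
a = 2.0, b = 4.75, n = 4
h = (b - a)/n = 0.687500

Simpson's rule: (h/3)[f(x₀) + 4f(x₁) + 2f(x₂) + ... + f(xₙ)]

x_0 = 2.0000, f(x_0) = 0.333333, coefficient = 1
x_1 = 2.6875, f(x_1) = 0.271186, coefficient = 4
x_2 = 3.3750, f(x_2) = 0.228571, coefficient = 2
x_3 = 4.0625, f(x_3) = 0.197531, coefficient = 4
x_4 = 4.7500, f(x_4) = 0.173913, coefficient = 1

I ≈ (0.687500/3) × 2.839258 = 0.650663
Exact value: 0.650588
Error: 0.000076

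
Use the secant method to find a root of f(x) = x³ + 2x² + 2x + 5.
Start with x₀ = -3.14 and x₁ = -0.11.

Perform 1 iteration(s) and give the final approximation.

f(x) = x³ + 2x² + 2x + 5
x₀ = -3.14, x₁ = -0.11

Secant formula: x_{n+1} = x_n - f(x_n)(x_n - x_{n-1})/(f(x_n) - f(x_{n-1}))

Iteration 1:
  f(-3.140000) = -12.519944
  f(-0.110000) = 4.802869
  x_2 = -0.110000 - 4.802869×(-0.110000 - (-3.140000))/(4.802869 - (-12.519944))
       = -0.950088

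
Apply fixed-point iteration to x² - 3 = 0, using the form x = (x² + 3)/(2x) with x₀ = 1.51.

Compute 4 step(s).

Equation: x² - 3 = 0
Fixed-point form: x = (x² + 3)/(2x)
x₀ = 1.51

x_1 = g(1.510000) = 1.748377
x_2 = g(1.748377) = 1.732127
x_3 = g(1.732127) = 1.732051
x_4 = g(1.732051) = 1.732051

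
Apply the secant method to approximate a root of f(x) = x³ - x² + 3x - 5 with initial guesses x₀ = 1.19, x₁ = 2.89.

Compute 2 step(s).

f(x) = x³ - x² + 3x - 5
x₀ = 1.19, x₁ = 2.89

Secant formula: x_{n+1} = x_n - f(x_n)(x_n - x_{n-1})/(f(x_n) - f(x_{n-1}))

Iteration 1:
  f(1.190000) = -1.160941
  f(2.890000) = 19.455469
  x_2 = 2.890000 - 19.455469×(2.890000 - 1.190000)/(19.455469 - (-1.160941))
       = 1.285730
Iteration 2:
  f(2.890000) = 19.455469
  f(1.285730) = -0.670472
  x_3 = 1.285730 - (-0.670472)×(1.285730 - 2.890000)/(-0.670472 - 19.455469)
       = 1.339174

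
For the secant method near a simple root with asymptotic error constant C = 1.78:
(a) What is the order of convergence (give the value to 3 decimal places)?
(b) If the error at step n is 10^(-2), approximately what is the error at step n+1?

(a) Secant method has superlinear convergence with order φ = (1+√5)/2 ≈ 1.618.
    This means |e_{n+1}| ≈ C|e_n|^1.618.

(b) With |e_n| = 10^(-2) and C = 1.78:
    |e_{n+1}| ≈ 1.78 × (10^(-2))^1.618 = 1.78 × 10^(-3.24)

(a) ≈ 1.618 (golden ratio); (b) |e_{n+1}| ≈ 1.034e-03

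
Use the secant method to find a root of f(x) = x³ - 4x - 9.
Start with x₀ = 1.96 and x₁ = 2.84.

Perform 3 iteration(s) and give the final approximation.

f(x) = x³ - 4x - 9
x₀ = 1.96, x₁ = 2.84

Secant formula: x_{n+1} = x_n - f(x_n)(x_n - x_{n-1})/(f(x_n) - f(x_{n-1}))

Iteration 1:
  f(1.960000) = -9.310464
  f(2.840000) = 2.546304
  x_2 = 2.840000 - 2.546304×(2.840000 - 1.960000)/(2.546304 - (-9.310464))
       = 2.651015
Iteration 2:
  f(2.840000) = 2.546304
  f(2.651015) = -0.973038
  x_3 = 2.651015 - (-0.973038)×(2.651015 - 2.840000)/(-0.973038 - 2.546304)
       = 2.703266
Iteration 3:
  f(2.651015) = -0.973038
  f(2.703266) = -0.058544
  x_4 = 2.703266 - (-0.058544)×(2.703266 - 2.651015)/(-0.058544 - (-0.973038))
       = 2.706611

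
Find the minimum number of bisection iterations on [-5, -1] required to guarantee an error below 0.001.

We need (b-a)/2^n ≤ 0.001
(-1 - (-5))/2^n ≤ 0.001
4/2^n ≤ 0.001
2^n ≥ 4000
n ≥ log₂(4000) = 11.97
n ≥ 12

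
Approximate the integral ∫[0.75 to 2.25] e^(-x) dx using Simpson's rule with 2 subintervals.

f(x) = e^(-x)
a = 0.75, b = 2.25, n = 2
h = (b - a)/n = 0.750000

Simpson's rule: (h/3)[f(x₀) + 4f(x₁) + 2f(x₂) + ... + f(xₙ)]

x_0 = 0.7500, f(x_0) = 0.472367, coefficient = 1
x_1 = 1.5000, f(x_1) = 0.223130, coefficient = 4
x_2 = 2.2500, f(x_2) = 0.105399, coefficient = 1

I ≈ (0.750000/3) × 1.470286 = 0.367572
Exact value: 0.366967
Error: 0.000604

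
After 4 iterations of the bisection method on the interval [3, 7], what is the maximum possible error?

Bisection error bound: |error| ≤ (b-a)/2^n
|error| ≤ (7 - 3)/2^4 = 4/2^4
|error| ≤ 0.2500000000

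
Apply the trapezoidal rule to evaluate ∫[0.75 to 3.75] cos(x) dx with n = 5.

f(x) = cos(x)
a = 0.75, b = 3.75, n = 5
h = (b - a)/n = 0.600000

Trapezoidal rule: (h/2)[f(x₀) + 2f(x₁) + 2f(x₂) + ... + f(xₙ)]

x_0 = 0.7500, f(x_0) = 0.731689, coefficient = 1
x_1 = 1.3500, f(x_1) = 0.219007, coefficient = 2
x_2 = 1.9500, f(x_2) = -0.370181, coefficient = 2
x_3 = 2.5500, f(x_3) = -0.830054, coefficient = 2
x_4 = 3.1500, f(x_4) = -0.999965, coefficient = 2
x_5 = 3.7500, f(x_5) = -0.820559, coefficient = 1

I ≈ (0.600000/2) × -4.051255 = -1.215377
Exact value: -1.253200
Error: 0.037824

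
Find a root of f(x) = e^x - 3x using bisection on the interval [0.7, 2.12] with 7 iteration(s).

f(x) = e^x - 3x
Initial interval: [0.7, 2.12]

Iteration 1:
  c_1 = (0.700000 + 2.120000)/2 = 1.410000
  f(c_1) = f(1.410000) = -0.134045
  f(a) × f(c) ≥ 0, new interval: [1.410000, 2.120000]
Iteration 2:
  c_2 = (1.410000 + 2.120000)/2 = 1.765000
  f(c_2) = f(1.765000) = 0.546572
  f(a) × f(c) < 0, new interval: [1.410000, 1.765000]
Iteration 3:
  c_3 = (1.410000 + 1.765000)/2 = 1.587500
  f(c_3) = f(1.587500) = 0.129005
  f(a) × f(c) < 0, new interval: [1.410000, 1.587500]
Iteration 4:
  c_4 = (1.410000 + 1.587500)/2 = 1.498750
  f(c_4) = f(1.498750) = -0.020160
  f(a) × f(c) ≥ 0, new interval: [1.498750, 1.587500]
Iteration 5:
  c_5 = (1.498750 + 1.587500)/2 = 1.543125
  f(c_5) = f(1.543125) = 0.049815
  f(a) × f(c) < 0, new interval: [1.498750, 1.543125]
Iteration 6:
  c_6 = (1.498750 + 1.543125)/2 = 1.520938
  f(c_6) = f(1.520938) = 0.013701
  f(a) × f(c) < 0, new interval: [1.498750, 1.520938]
Iteration 7:
  c_7 = (1.498750 + 1.520938)/2 = 1.509844
  f(c_7) = f(1.509844) = -0.003508
  f(a) × f(c) ≥ 0, new interval: [1.509844, 1.520938]

After 7 iteration(s), the approximation is c_7 = 1.509844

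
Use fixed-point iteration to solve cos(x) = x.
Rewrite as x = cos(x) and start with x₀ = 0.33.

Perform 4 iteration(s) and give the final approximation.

Equation: cos(x) = x
Fixed-point form: x = cos(x)
x₀ = 0.33

x_1 = g(0.330000) = 0.946042
x_2 = g(0.946042) = 0.584898
x_3 = g(0.584898) = 0.833769
x_4 = g(0.833769) = 0.672090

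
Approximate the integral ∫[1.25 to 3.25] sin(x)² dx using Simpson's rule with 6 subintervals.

f(x) = sin(x)²
a = 1.25, b = 3.25, n = 6
h = (b - a)/n = 0.333333

Simpson's rule: (h/3)[f(x₀) + 4f(x₁) + 2f(x₂) + ... + f(xₙ)]

x_0 = 1.2500, f(x_0) = 0.900572, coefficient = 1
x_1 = 1.5833, f(x_1) = 0.999843, coefficient = 4
x_2 = 1.9167, f(x_2) = 0.885068, coefficient = 2
x_3 = 2.2500, f(x_3) = 0.605398, coefficient = 4
x_4 = 2.5833, f(x_4) = 0.280593, coefficient = 2
x_5 = 2.9167, f(x_5) = 0.049744, coefficient = 4
x_6 = 3.2500, f(x_6) = 0.011706, coefficient = 1

I ≈ (0.333333/3) × 9.863541 = 1.095949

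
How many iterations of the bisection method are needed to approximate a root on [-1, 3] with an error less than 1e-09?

We need (b-a)/2^n ≤ 1e-09
(3 - (-1))/2^n ≤ 1e-09
4/2^n ≤ 1e-09
2^n ≥ 4000000000
n ≥ log₂(4000000000) = 31.90
n ≥ 32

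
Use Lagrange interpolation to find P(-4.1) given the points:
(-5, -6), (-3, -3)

Lagrange interpolation formula:
P(x) = Σ yᵢ × Lᵢ(x)
where Lᵢ(x) = Π_{j≠i} (x - xⱼ)/(xᵢ - xⱼ)

L_0(-4.1) = (-4.1 - (-3))/(-5 - (-3)) = 0.550000
L_1(-4.1) = (-4.1 - (-5))/(-3 - (-5)) = 0.450000

P(-4.1) = (-6)×L_0(-4.1) + (-3)×L_1(-4.1)
P(-4.1) = -4.650000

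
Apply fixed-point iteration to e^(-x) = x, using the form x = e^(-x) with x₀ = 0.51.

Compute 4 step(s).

Equation: e^(-x) = x
Fixed-point form: x = e^(-x)
x₀ = 0.51

x_1 = g(0.510000) = 0.600496
x_2 = g(0.600496) = 0.548540
x_3 = g(0.548540) = 0.577793
x_4 = g(0.577793) = 0.561135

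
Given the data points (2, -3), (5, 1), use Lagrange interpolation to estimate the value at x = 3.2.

Lagrange interpolation formula:
P(x) = Σ yᵢ × Lᵢ(x)
where Lᵢ(x) = Π_{j≠i} (x - xⱼ)/(xᵢ - xⱼ)

L_0(3.2) = (3.2 - 5)/(2 - 5) = 0.600000
L_1(3.2) = (3.2 - 2)/(5 - 2) = 0.400000

P(3.2) = (-3)×L_0(3.2) + 1×L_1(3.2)
P(3.2) = -1.400000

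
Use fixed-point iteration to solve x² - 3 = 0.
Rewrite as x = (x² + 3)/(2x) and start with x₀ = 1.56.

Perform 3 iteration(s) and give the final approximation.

Equation: x² - 3 = 0
Fixed-point form: x = (x² + 3)/(2x)
x₀ = 1.56

x_1 = g(1.560000) = 1.741538
x_2 = g(1.741538) = 1.732077
x_3 = g(1.732077) = 1.732051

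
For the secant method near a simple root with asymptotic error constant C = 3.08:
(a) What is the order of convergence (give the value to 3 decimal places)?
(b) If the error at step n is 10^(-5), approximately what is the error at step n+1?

(a) Secant method has superlinear convergence with order φ = (1+√5)/2 ≈ 1.618.
    This means |e_{n+1}| ≈ C|e_n|^1.618.

(b) With |e_n| = 10^(-5) and C = 3.08:
    |e_{n+1}| ≈ 3.08 × (10^(-5))^1.618 = 3.08 × 10^(-8.09)

(a) ≈ 1.618 (golden ratio); (b) |e_{n+1}| ≈ 2.503e-08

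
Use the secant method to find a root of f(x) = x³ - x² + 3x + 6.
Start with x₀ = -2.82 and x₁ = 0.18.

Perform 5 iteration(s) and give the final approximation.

f(x) = x³ - x² + 3x + 6
x₀ = -2.82, x₁ = 0.18

Secant formula: x_{n+1} = x_n - f(x_n)(x_n - x_{n-1})/(f(x_n) - f(x_{n-1}))

Iteration 1:
  f(-2.820000) = -32.838168
  f(0.180000) = 6.513432
  x_2 = 0.180000 - 6.513432×(0.180000 - (-2.820000))/(6.513432 - (-32.838168))
       = -0.316557
Iteration 2:
  f(0.180000) = 6.513432
  f(-0.316557) = 4.918401
  x_3 = -0.316557 - 4.918401×(-0.316557 - 0.180000)/(4.918401 - 6.513432)
       = -1.847727
Iteration 3:
  f(-0.316557) = 4.918401
  f(-1.847727) = -9.265586
  x_4 = -1.847727 - (-9.265586)×(-1.847727 - (-0.316557))/(-9.265586 - 4.918401)
       = -0.847501
Iteration 4:
  f(-1.847727) = -9.265586
  f(-0.847501) = 2.130515
  x_5 = -0.847501 - 2.130515×(-0.847501 - (-1.847727))/(2.130515 - (-9.265586))
       = -1.034494
Iteration 5:
  f(-0.847501) = 2.130515
  f(-1.034494) = 0.719244
  x_6 = -1.034494 - 0.719244×(-1.034494 - (-0.847501))/(0.719244 - 2.130515)
       = -1.129794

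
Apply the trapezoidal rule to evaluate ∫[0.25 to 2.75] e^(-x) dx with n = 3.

f(x) = e^(-x)
a = 0.25, b = 2.75, n = 3
h = (b - a)/n = 0.833333

Trapezoidal rule: (h/2)[f(x₀) + 2f(x₁) + 2f(x₂) + ... + f(xₙ)]

x_0 = 0.2500, f(x_0) = 0.778801, coefficient = 1
x_1 = 1.0833, f(x_1) = 0.338465, coefficient = 2
x_2 = 1.9167, f(x_2) = 0.147096, coefficient = 2
x_3 = 2.7500, f(x_3) = 0.063928, coefficient = 1

I ≈ (0.833333/2) × 1.813852 = 0.755772
Exact value: 0.714873
Error: 0.040899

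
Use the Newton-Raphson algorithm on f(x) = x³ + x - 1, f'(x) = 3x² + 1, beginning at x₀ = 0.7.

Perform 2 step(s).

f(x) = x³ + x - 1
f'(x) = 3x² + 1
x₀ = 0.7

Newton-Raphson formula: x_{n+1} = x_n - f(x_n)/f'(x_n)

Iteration 1:
  f(0.700000) = 0.043000
  f'(0.700000) = 2.470000
  x_1 = 0.700000 - 0.043000/2.470000 = 0.682591
Iteration 2:
  f(0.682591) = 0.000631
  f'(0.682591) = 2.397792
  x_2 = 0.682591 - 0.000631/2.397792 = 0.682328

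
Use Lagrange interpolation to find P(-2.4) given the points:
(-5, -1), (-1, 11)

Lagrange interpolation formula:
P(x) = Σ yᵢ × Lᵢ(x)
where Lᵢ(x) = Π_{j≠i} (x - xⱼ)/(xᵢ - xⱼ)

L_0(-2.4) = (-2.4 - (-1))/(-5 - (-1)) = 0.350000
L_1(-2.4) = (-2.4 - (-5))/(-1 - (-5)) = 0.650000

P(-2.4) = (-1)×L_0(-2.4) + 11×L_1(-2.4)
P(-2.4) = 6.800000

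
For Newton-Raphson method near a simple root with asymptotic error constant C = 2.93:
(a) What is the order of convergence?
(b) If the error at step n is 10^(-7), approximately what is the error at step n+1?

(a) Newton-Raphson has quadratic (order 2) convergence near simple roots.
    This means |e_{n+1}| ≈ C|e_n|².

(b) With |e_n| = 10^(-7) and C = 2.93:
    |e_{n+1}| ≈ 2.93 × (10^(-7))² = 2.93 × 10^(-14)

(a) 2 (quadratic); (b) |e_{n+1}| ≈ 2.930e-14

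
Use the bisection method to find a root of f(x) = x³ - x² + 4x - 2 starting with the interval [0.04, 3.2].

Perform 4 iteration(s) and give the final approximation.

f(x) = x³ - x² + 4x - 2
Initial interval: [0.04, 3.2]

Iteration 1:
  c_1 = (0.040000 + 3.200000)/2 = 1.620000
  f(c_1) = f(1.620000) = 6.107128
  f(a) × f(c) < 0, new interval: [0.040000, 1.620000]
Iteration 2:
  c_2 = (0.040000 + 1.620000)/2 = 0.830000
  f(c_2) = f(0.830000) = 1.202887
  f(a) × f(c) < 0, new interval: [0.040000, 0.830000]
Iteration 3:
  c_3 = (0.040000 + 0.830000)/2 = 0.435000
  f(c_3) = f(0.435000) = -0.366912
  f(a) × f(c) ≥ 0, new interval: [0.435000, 0.830000]
Iteration 4:
  c_4 = (0.435000 + 0.830000)/2 = 0.632500
  f(c_4) = f(0.632500) = 0.382979
  f(a) × f(c) < 0, new interval: [0.435000, 0.632500]

After 4 iteration(s), the approximation is c_4 = 0.632500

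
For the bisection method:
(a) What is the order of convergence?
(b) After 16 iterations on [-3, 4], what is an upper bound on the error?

(a) Bisection has linear (order 1) convergence; the error is halved each step.

(b) Error bound = (b-a)/2^n = (4 - (-3))/2^{16}
    = 7/2^{16}

(a) 1 (linear); (b) error ≤ 1.07e-04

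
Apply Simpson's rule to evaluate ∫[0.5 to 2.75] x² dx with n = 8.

f(x) = x²
a = 0.5, b = 2.75, n = 8
h = (b - a)/n = 0.281250

Simpson's rule: (h/3)[f(x₀) + 4f(x₁) + 2f(x₂) + ... + f(xₙ)]

x_0 = 0.5000, f(x_0) = 0.250000, coefficient = 1
x_1 = 0.7812, f(x_1) = 0.610352, coefficient = 4
x_2 = 1.0625, f(x_2) = 1.128906, coefficient = 2
x_3 = 1.3438, f(x_3) = 1.805664, coefficient = 4
x_4 = 1.6250, f(x_4) = 2.640625, coefficient = 2
x_5 = 1.9062, f(x_5) = 3.633789, coefficient = 4
x_6 = 2.1875, f(x_6) = 4.785156, coefficient = 2
x_7 = 2.4688, f(x_7) = 6.094727, coefficient = 4
x_8 = 2.7500, f(x_8) = 7.562500, coefficient = 1

I ≈ (0.281250/3) × 73.500000 = 6.890625
Exact value: 6.890625
Error: 0.000000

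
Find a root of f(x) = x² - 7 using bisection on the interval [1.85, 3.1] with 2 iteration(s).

f(x) = x² - 7
Initial interval: [1.85, 3.1]

Iteration 1:
  c_1 = (1.850000 + 3.100000)/2 = 2.475000
  f(c_1) = f(2.475000) = -0.874375
  f(a) × f(c) ≥ 0, new interval: [2.475000, 3.100000]
Iteration 2:
  c_2 = (2.475000 + 3.100000)/2 = 2.787500
  f(c_2) = f(2.787500) = 0.770156
  f(a) × f(c) < 0, new interval: [2.475000, 2.787500]

After 2 iteration(s), the approximation is c_2 = 2.787500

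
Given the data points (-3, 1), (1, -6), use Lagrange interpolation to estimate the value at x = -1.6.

Lagrange interpolation formula:
P(x) = Σ yᵢ × Lᵢ(x)
where Lᵢ(x) = Π_{j≠i} (x - xⱼ)/(xᵢ - xⱼ)

L_0(-1.6) = (-1.6 - 1)/(-3 - 1) = 0.650000
L_1(-1.6) = (-1.6 - (-3))/(1 - (-3)) = 0.350000

P(-1.6) = 1×L_0(-1.6) + (-6)×L_1(-1.6)
P(-1.6) = -1.450000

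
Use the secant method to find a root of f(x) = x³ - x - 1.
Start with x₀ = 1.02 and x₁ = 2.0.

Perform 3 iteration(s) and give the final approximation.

f(x) = x³ - x - 1
x₀ = 1.02, x₁ = 2.0

Secant formula: x_{n+1} = x_n - f(x_n)(x_n - x_{n-1})/(f(x_n) - f(x_{n-1}))

Iteration 1:
  f(1.020000) = -0.958792
  f(2.000000) = 5.000000
  x_2 = 2.000000 - 5.000000×(2.000000 - 1.020000)/(5.000000 - (-0.958792))
       = 1.177686
Iteration 2:
  f(2.000000) = 5.000000
  f(1.177686) = -0.544302
  x_3 = 1.177686 - (-0.544302)×(1.177686 - 2.000000)/(-0.544302 - 5.000000)
       = 1.258415
Iteration 3:
  f(1.177686) = -0.544302
  f(1.258415) = -0.265579
  x_4 = 1.258415 - (-0.265579)×(1.258415 - 1.177686)/(-0.265579 - (-0.544302))
       = 1.335337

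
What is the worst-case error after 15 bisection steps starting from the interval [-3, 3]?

Bisection error bound: |error| ≤ (b-a)/2^n
|error| ≤ (3 - (-3))/2^15 = 6/2^15
|error| ≤ 0.0001831055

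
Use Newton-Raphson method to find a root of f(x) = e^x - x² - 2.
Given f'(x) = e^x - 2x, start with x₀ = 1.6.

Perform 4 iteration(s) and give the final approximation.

f(x) = e^x - x² - 2
f'(x) = e^x - 2x
x₀ = 1.6

Newton-Raphson formula: x_{n+1} = x_n - f(x_n)/f'(x_n)

Iteration 1:
  f(1.600000) = 0.393032
  f'(1.600000) = 1.753032
  x_1 = 1.600000 - 0.393032/1.753032 = 1.375799
Iteration 2:
  f(1.375799) = 0.065415
  f'(1.375799) = 1.206639
  x_2 = 1.375799 - 0.065415/1.206639 = 1.321586
Iteration 3:
  f(1.321586) = 0.002774
  f'(1.321586) = 1.106192
  x_3 = 1.321586 - 0.002774/1.106192 = 1.319079
Iteration 4:
  f(1.319079) = 0.000005
  f'(1.319079) = 1.101817
  x_4 = 1.319079 - 0.000005/1.101817 = 1.319074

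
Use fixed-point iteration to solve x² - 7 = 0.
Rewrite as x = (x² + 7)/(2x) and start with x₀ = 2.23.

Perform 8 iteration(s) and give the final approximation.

Equation: x² - 7 = 0
Fixed-point form: x = (x² + 7)/(2x)
x₀ = 2.23

x_1 = g(2.230000) = 2.684507
x_2 = g(2.684507) = 2.646031
x_3 = g(2.646031) = 2.645751
x_4 = g(2.645751) = 2.645751
x_5 = g(2.645751) = 2.645751
x_6 = g(2.645751) = 2.645751
x_7 = g(2.645751) = 2.645751
x_8 = g(2.645751) = 2.645751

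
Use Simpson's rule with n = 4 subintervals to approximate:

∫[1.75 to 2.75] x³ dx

f(x) = x³
a = 1.75, b = 2.75, n = 4
h = (b - a)/n = 0.250000

Simpson's rule: (h/3)[f(x₀) + 4f(x₁) + 2f(x₂) + ... + f(xₙ)]

x_0 = 1.7500, f(x_0) = 5.359375, coefficient = 1
x_1 = 2.0000, f(x_1) = 8.000000, coefficient = 4
x_2 = 2.2500, f(x_2) = 11.390625, coefficient = 2
x_3 = 2.5000, f(x_3) = 15.625000, coefficient = 4
x_4 = 2.7500, f(x_4) = 20.796875, coefficient = 1

I ≈ (0.250000/3) × 143.437500 = 11.953125
Exact value: 11.953125
Error: 0.000000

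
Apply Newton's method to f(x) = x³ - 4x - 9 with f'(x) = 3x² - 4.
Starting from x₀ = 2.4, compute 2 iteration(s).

f(x) = x³ - 4x - 9
f'(x) = 3x² - 4
x₀ = 2.4

Newton-Raphson formula: x_{n+1} = x_n - f(x_n)/f'(x_n)

Iteration 1:
  f(2.400000) = -4.776000
  f'(2.400000) = 13.280000
  x_1 = 2.400000 - (-4.776000)/13.280000 = 2.759639
Iteration 2:
  f(2.759639) = 0.977763
  f'(2.759639) = 18.846815
  x_2 = 2.759639 - 0.977763/18.846815 = 2.707759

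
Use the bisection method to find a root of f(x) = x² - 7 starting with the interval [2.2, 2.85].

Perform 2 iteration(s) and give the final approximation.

f(x) = x² - 7
Initial interval: [2.2, 2.85]

Iteration 1:
  c_1 = (2.200000 + 2.850000)/2 = 2.525000
  f(c_1) = f(2.525000) = -0.624375
  f(a) × f(c) ≥ 0, new interval: [2.525000, 2.850000]
Iteration 2:
  c_2 = (2.525000 + 2.850000)/2 = 2.687500
  f(c_2) = f(2.687500) = 0.222656
  f(a) × f(c) < 0, new interval: [2.525000, 2.687500]

After 2 iteration(s), the approximation is c_2 = 2.687500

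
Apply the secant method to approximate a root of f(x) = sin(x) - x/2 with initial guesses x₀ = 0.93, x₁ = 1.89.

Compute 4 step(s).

f(x) = sin(x) - x/2
x₀ = 0.93, x₁ = 1.89

Secant formula: x_{n+1} = x_n - f(x_n)(x_n - x_{n-1})/(f(x_n) - f(x_{n-1}))

Iteration 1:
  f(0.930000) = 0.336620
  f(1.890000) = 0.004486
  x_2 = 1.890000 - 0.004486×(1.890000 - 0.930000)/(0.004486 - 0.336620)
       = 1.902965
Iteration 2:
  f(1.890000) = 0.004486
  f(1.902965) = -0.006145
  x_3 = 1.902965 - (-0.006145)×(1.902965 - 1.890000)/(-0.006145 - 0.004486)
       = 1.895471
Iteration 3:
  f(1.902965) = -0.006145
  f(1.895471) = 0.000019
  x_4 = 1.895471 - 0.000019×(1.895471 - 1.902965)/(0.000019 - (-0.006145))
       = 1.895494
Iteration 4:
  f(1.895471) = 0.000019
  f(1.895494) = 0.000000
  x_5 = 1.895494 - 0.000000×(1.895494 - 1.895471)/(0.000000 - 0.000019)
       = 1.895494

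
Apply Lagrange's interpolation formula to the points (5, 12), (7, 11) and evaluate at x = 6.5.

Lagrange interpolation formula:
P(x) = Σ yᵢ × Lᵢ(x)
where Lᵢ(x) = Π_{j≠i} (x - xⱼ)/(xᵢ - xⱼ)

L_0(6.5) = (6.5 - 7)/(5 - 7) = 0.250000
L_1(6.5) = (6.5 - 5)/(7 - 5) = 0.750000

P(6.5) = 12×L_0(6.5) + 11×L_1(6.5)
P(6.5) = 11.250000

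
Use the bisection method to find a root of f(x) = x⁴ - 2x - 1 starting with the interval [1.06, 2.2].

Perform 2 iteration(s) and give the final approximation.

f(x) = x⁴ - 2x - 1
Initial interval: [1.06, 2.2]

Iteration 1:
  c_1 = (1.060000 + 2.200000)/2 = 1.630000
  f(c_1) = f(1.630000) = 2.799118
  f(a) × f(c) < 0, new interval: [1.060000, 1.630000]
Iteration 2:
  c_2 = (1.060000 + 1.630000)/2 = 1.345000
  f(c_2) = f(1.345000) = -0.417429
  f(a) × f(c) ≥ 0, new interval: [1.345000, 1.630000]

After 2 iteration(s), the approximation is c_2 = 1.345000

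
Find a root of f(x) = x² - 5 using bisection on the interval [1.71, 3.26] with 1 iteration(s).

f(x) = x² - 5
Initial interval: [1.71, 3.26]

Iteration 1:
  c_1 = (1.710000 + 3.260000)/2 = 2.485000
  f(c_1) = f(2.485000) = 1.175225
  f(a) × f(c) < 0, new interval: [1.710000, 2.485000]

After 1 iteration(s), the approximation is c_1 = 2.485000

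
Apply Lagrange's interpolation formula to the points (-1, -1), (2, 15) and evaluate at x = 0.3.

Lagrange interpolation formula:
P(x) = Σ yᵢ × Lᵢ(x)
where Lᵢ(x) = Π_{j≠i} (x - xⱼ)/(xᵢ - xⱼ)

L_0(0.3) = (0.3 - 2)/(-1 - 2) = 0.566667
L_1(0.3) = (0.3 - (-1))/(2 - (-1)) = 0.433333

P(0.3) = (-1)×L_0(0.3) + 15×L_1(0.3)
P(0.3) = 5.933333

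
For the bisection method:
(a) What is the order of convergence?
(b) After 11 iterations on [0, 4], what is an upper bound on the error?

(a) Bisection has linear (order 1) convergence; the error is halved each step.

(b) Error bound = (b-a)/2^n = (4 - 0)/2^{11}
    = 4/2^{11}

(a) 1 (linear); (b) error ≤ 1.95e-03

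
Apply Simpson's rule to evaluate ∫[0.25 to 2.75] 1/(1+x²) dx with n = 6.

f(x) = 1/(1+x²)
a = 0.25, b = 2.75, n = 6
h = (b - a)/n = 0.416667

Simpson's rule: (h/3)[f(x₀) + 4f(x₁) + 2f(x₂) + ... + f(xₙ)]

x_0 = 0.2500, f(x_0) = 0.941176, coefficient = 1
x_1 = 0.6667, f(x_1) = 0.692308, coefficient = 4
x_2 = 1.0833, f(x_2) = 0.460064, coefficient = 2
x_3 = 1.5000, f(x_3) = 0.307692, coefficient = 4
x_4 = 1.9167, f(x_4) = 0.213967, coefficient = 2
x_5 = 2.3333, f(x_5) = 0.155172, coefficient = 4
x_6 = 2.7500, f(x_6) = 0.116788, coefficient = 1

I ≈ (0.416667/3) × 7.026717 = 0.975933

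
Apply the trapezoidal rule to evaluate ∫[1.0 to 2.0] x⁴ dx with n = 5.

f(x) = x⁴
a = 1.0, b = 2.0, n = 5
h = (b - a)/n = 0.200000

Trapezoidal rule: (h/2)[f(x₀) + 2f(x₁) + 2f(x₂) + ... + f(xₙ)]

x_0 = 1.0000, f(x_0) = 1.000000, coefficient = 1
x_1 = 1.2000, f(x_1) = 2.073600, coefficient = 2
x_2 = 1.4000, f(x_2) = 3.841600, coefficient = 2
x_3 = 1.6000, f(x_3) = 6.553600, coefficient = 2
x_4 = 1.8000, f(x_4) = 10.497600, coefficient = 2
x_5 = 2.0000, f(x_5) = 16.000000, coefficient = 1

I ≈ (0.200000/2) × 62.932800 = 6.293280
Exact value: 6.200000
Error: 0.093280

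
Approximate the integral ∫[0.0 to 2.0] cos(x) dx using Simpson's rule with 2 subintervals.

f(x) = cos(x)
a = 0.0, b = 2.0, n = 2
h = (b - a)/n = 1.000000

Simpson's rule: (h/3)[f(x₀) + 4f(x₁) + 2f(x₂) + ... + f(xₙ)]

x_0 = 0.0000, f(x_0) = 1.000000, coefficient = 1
x_1 = 1.0000, f(x_1) = 0.540302, coefficient = 4
x_2 = 2.0000, f(x_2) = -0.416147, coefficient = 1

I ≈ (1.000000/3) × 2.745062 = 0.915021
Exact value: 0.909297
Error: 0.005723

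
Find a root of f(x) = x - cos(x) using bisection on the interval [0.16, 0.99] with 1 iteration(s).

f(x) = x - cos(x)
Initial interval: [0.16, 0.99]

Iteration 1:
  c_1 = (0.160000 + 0.990000)/2 = 0.575000
  f(c_1) = f(0.575000) = -0.264192
  f(a) × f(c) ≥ 0, new interval: [0.575000, 0.990000]

After 1 iteration(s), the approximation is c_1 = 0.575000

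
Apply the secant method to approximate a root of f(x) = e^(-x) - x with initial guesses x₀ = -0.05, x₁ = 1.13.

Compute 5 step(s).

f(x) = e^(-x) - x
x₀ = -0.05, x₁ = 1.13

Secant formula: x_{n+1} = x_n - f(x_n)(x_n - x_{n-1})/(f(x_n) - f(x_{n-1}))

Iteration 1:
  f(-0.050000) = 1.101271
  f(1.130000) = -0.806967
  x_2 = 1.130000 - (-0.806967)×(1.130000 - (-0.050000))/(-0.806967 - 1.101271)
       = 0.630995
Iteration 2:
  f(1.130000) = -0.806967
  f(0.630995) = -0.098932
  x_3 = 0.630995 - (-0.098932)×(0.630995 - 1.130000)/(-0.098932 - (-0.806967))
       = 0.561270
Iteration 3:
  f(0.630995) = -0.098932
  f(0.561270) = 0.009215
  x_4 = 0.561270 - 0.009215×(0.561270 - 0.630995)/(0.009215 - (-0.098932))
       = 0.567211
Iteration 4:
  f(0.561270) = 0.009215
  f(0.567211) = -0.000105
  x_5 = 0.567211 - (-0.000105)×(0.567211 - 0.561270)/(-0.000105 - 0.009215)
       = 0.567143
Iteration 5:
  f(0.567211) = -0.000105
  f(0.567143) = 0.000000
  x_6 = 0.567143 - 0.000000×(0.567143 - 0.567211)/(0.000000 - (-0.000105))
       = 0.567143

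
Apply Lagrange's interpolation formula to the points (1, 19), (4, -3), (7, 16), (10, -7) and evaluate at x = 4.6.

Lagrange interpolation formula:
P(x) = Σ yᵢ × Lᵢ(x)
where Lᵢ(x) = Π_{j≠i} (x - xⱼ)/(xᵢ - xⱼ)

L_0(4.6) = (4.6 - 4)/(1 - 4) × (4.6 - 7)/(1 - 7) × (4.6 - 10)/(1 - 10) = -0.048000
L_1(4.6) = (4.6 - 1)/(4 - 1) × (4.6 - 7)/(4 - 7) × (4.6 - 10)/(4 - 10) = 0.864000
L_2(4.6) = (4.6 - 1)/(7 - 1) × (4.6 - 4)/(7 - 4) × (4.6 - 10)/(7 - 10) = 0.216000
L_3(4.6) = (4.6 - 1)/(10 - 1) × (4.6 - 4)/(10 - 4) × (4.6 - 7)/(10 - 7) = -0.032000

P(4.6) = 19×L_0(4.6) + (-3)×L_1(4.6) + 16×L_2(4.6) + (-7)×L_3(4.6)
P(4.6) = 0.176000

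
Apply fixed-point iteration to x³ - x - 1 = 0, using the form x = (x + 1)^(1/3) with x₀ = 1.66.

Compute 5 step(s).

Equation: x³ - x - 1 = 0
Fixed-point form: x = (x + 1)^(1/3)
x₀ = 1.66

x_1 = g(1.660000) = 1.385566
x_2 = g(1.385566) = 1.336176
x_3 = g(1.336176) = 1.326891
x_4 = g(1.326891) = 1.325131
x_5 = g(1.325131) = 1.324796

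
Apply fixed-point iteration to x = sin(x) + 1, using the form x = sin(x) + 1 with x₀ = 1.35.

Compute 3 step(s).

Equation: x = sin(x) + 1
Fixed-point form: x = sin(x) + 1
x₀ = 1.35

x_1 = g(1.350000) = 1.975723
x_2 = g(1.975723) = 1.919131
x_3 = g(1.919131) = 1.939942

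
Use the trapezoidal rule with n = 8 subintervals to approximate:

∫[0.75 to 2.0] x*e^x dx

f(x) = x*e^x
a = 0.75, b = 2.0, n = 8
h = (b - a)/n = 0.156250

Trapezoidal rule: (h/2)[f(x₀) + 2f(x₁) + 2f(x₂) + ... + f(xₙ)]

x_0 = 0.7500, f(x_0) = 1.587750, coefficient = 1
x_1 = 0.9062, f(x_1) = 2.242990, coefficient = 2
x_2 = 1.0625, f(x_2) = 3.074446, coefficient = 2
x_3 = 1.2188, f(x_3) = 4.122978, coefficient = 2
x_4 = 1.3750, f(x_4) = 5.438230, coefficient = 2
x_5 = 1.5312, f(x_5) = 7.080428, coefficient = 2
x_6 = 1.6875, f(x_6) = 9.122539, coefficient = 2
x_7 = 1.8438, f(x_7) = 11.652859, coefficient = 2
x_8 = 2.0000, f(x_8) = 14.778112, coefficient = 1

I ≈ (0.156250/2) × 101.834803 = 7.955844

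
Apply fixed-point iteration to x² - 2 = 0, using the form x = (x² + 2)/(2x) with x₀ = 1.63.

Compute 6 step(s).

Equation: x² - 2 = 0
Fixed-point form: x = (x² + 2)/(2x)
x₀ = 1.63

x_1 = g(1.630000) = 1.428497
x_2 = g(1.428497) = 1.414285
x_3 = g(1.414285) = 1.414214
x_4 = g(1.414214) = 1.414214
x_5 = g(1.414214) = 1.414214
x_6 = g(1.414214) = 1.414214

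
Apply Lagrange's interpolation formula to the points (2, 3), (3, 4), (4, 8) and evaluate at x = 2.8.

Lagrange interpolation formula:
P(x) = Σ yᵢ × Lᵢ(x)
where Lᵢ(x) = Π_{j≠i} (x - xⱼ)/(xᵢ - xⱼ)

L_0(2.8) = (2.8 - 3)/(2 - 3) × (2.8 - 4)/(2 - 4) = 0.120000
L_1(2.8) = (2.8 - 2)/(3 - 2) × (2.8 - 4)/(3 - 4) = 0.960000
L_2(2.8) = (2.8 - 2)/(4 - 2) × (2.8 - 3)/(4 - 3) = -0.080000

P(2.8) = 3×L_0(2.8) + 4×L_1(2.8) + 8×L_2(2.8)
P(2.8) = 3.560000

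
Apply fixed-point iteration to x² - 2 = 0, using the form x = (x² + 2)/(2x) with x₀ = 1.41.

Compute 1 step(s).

Equation: x² - 2 = 0
Fixed-point form: x = (x² + 2)/(2x)
x₀ = 1.41

x_1 = g(1.410000) = 1.414220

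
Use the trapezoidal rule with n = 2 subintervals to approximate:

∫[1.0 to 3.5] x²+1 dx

f(x) = x²+1
a = 1.0, b = 3.5, n = 2
h = (b - a)/n = 1.250000

Trapezoidal rule: (h/2)[f(x₀) + 2f(x₁) + 2f(x₂) + ... + f(xₙ)]

x_0 = 1.0000, f(x_0) = 2.000000, coefficient = 1
x_1 = 2.2500, f(x_1) = 6.062500, coefficient = 2
x_2 = 3.5000, f(x_2) = 13.250000, coefficient = 1

I ≈ (1.250000/2) × 27.375000 = 17.109375
Exact value: 16.458333
Error: 0.651042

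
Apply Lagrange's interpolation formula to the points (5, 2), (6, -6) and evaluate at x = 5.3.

Lagrange interpolation formula:
P(x) = Σ yᵢ × Lᵢ(x)
where Lᵢ(x) = Π_{j≠i} (x - xⱼ)/(xᵢ - xⱼ)

L_0(5.3) = (5.3 - 6)/(5 - 6) = 0.700000
L_1(5.3) = (5.3 - 5)/(6 - 5) = 0.300000

P(5.3) = 2×L_0(5.3) + (-6)×L_1(5.3)
P(5.3) = -0.400000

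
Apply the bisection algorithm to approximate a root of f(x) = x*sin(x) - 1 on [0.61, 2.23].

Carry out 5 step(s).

f(x) = x*sin(x) - 1
Initial interval: [0.61, 2.23]

Iteration 1:
  c_1 = (0.610000 + 2.230000)/2 = 1.420000
  f(c_1) = f(1.420000) = 0.403886
  f(a) × f(c) < 0, new interval: [0.610000, 1.420000]
Iteration 2:
  c_2 = (0.610000 + 1.420000)/2 = 1.015000
  f(c_2) = f(1.015000) = -0.137777
  f(a) × f(c) ≥ 0, new interval: [1.015000, 1.420000]
Iteration 3:
  c_3 = (1.015000 + 1.420000)/2 = 1.217500
  f(c_3) = f(1.217500) = 0.142304
  f(a) × f(c) < 0, new interval: [1.015000, 1.217500]
Iteration 4:
  c_4 = (1.015000 + 1.217500)/2 = 1.116250
  f(c_4) = f(1.116250) = 0.002906
  f(a) × f(c) < 0, new interval: [1.015000, 1.116250]
Iteration 5:
  c_5 = (1.015000 + 1.116250)/2 = 1.065625
  f(c_5) = f(1.065625) = -0.067481
  f(a) × f(c) ≥ 0, new interval: [1.065625, 1.116250]

After 5 iteration(s), the approximation is c_5 = 1.065625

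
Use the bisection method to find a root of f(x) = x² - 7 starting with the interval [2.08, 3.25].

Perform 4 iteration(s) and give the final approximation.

f(x) = x² - 7
Initial interval: [2.08, 3.25]

Iteration 1:
  c_1 = (2.080000 + 3.250000)/2 = 2.665000
  f(c_1) = f(2.665000) = 0.102225
  f(a) × f(c) < 0, new interval: [2.080000, 2.665000]
Iteration 2:
  c_2 = (2.080000 + 2.665000)/2 = 2.372500
  f(c_2) = f(2.372500) = -1.371244
  f(a) × f(c) ≥ 0, new interval: [2.372500, 2.665000]
Iteration 3:
  c_3 = (2.372500 + 2.665000)/2 = 2.518750
  f(c_3) = f(2.518750) = -0.655898
  f(a) × f(c) ≥ 0, new interval: [2.518750, 2.665000]
Iteration 4:
  c_4 = (2.518750 + 2.665000)/2 = 2.591875
  f(c_4) = f(2.591875) = -0.282184
  f(a) × f(c) ≥ 0, new interval: [2.591875, 2.665000]

After 4 iteration(s), the approximation is c_4 = 2.591875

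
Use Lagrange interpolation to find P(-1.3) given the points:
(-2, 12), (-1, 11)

Lagrange interpolation formula:
P(x) = Σ yᵢ × Lᵢ(x)
where Lᵢ(x) = Π_{j≠i} (x - xⱼ)/(xᵢ - xⱼ)

L_0(-1.3) = (-1.3 - (-1))/(-2 - (-1)) = 0.300000
L_1(-1.3) = (-1.3 - (-2))/(-1 - (-2)) = 0.700000

P(-1.3) = 12×L_0(-1.3) + 11×L_1(-1.3)
P(-1.3) = 11.300000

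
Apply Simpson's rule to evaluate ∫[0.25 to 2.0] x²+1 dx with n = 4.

f(x) = x²+1
a = 0.25, b = 2.0, n = 4
h = (b - a)/n = 0.437500

Simpson's rule: (h/3)[f(x₀) + 4f(x₁) + 2f(x₂) + ... + f(xₙ)]

x_0 = 0.2500, f(x_0) = 1.062500, coefficient = 1
x_1 = 0.6875, f(x_1) = 1.472656, coefficient = 4
x_2 = 1.1250, f(x_2) = 2.265625, coefficient = 2
x_3 = 1.5625, f(x_3) = 3.441406, coefficient = 4
x_4 = 2.0000, f(x_4) = 5.000000, coefficient = 1

I ≈ (0.437500/3) × 30.250000 = 4.411458
Exact value: 4.411458
Error: 0.000000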